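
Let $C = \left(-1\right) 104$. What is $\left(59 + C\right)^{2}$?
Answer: $2025$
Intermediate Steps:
$C = -104$
$\left(59 + C\right)^{2} = \left(59 - 104\right)^{2} = \left(-45\right)^{2} = 2025$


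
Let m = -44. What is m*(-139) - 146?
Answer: 5970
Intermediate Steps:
m*(-139) - 146 = -44*(-139) - 146 = 6116 - 146 = 5970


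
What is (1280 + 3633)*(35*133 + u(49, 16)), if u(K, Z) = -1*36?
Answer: 22693147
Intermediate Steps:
u(K, Z) = -36
(1280 + 3633)*(35*133 + u(49, 16)) = (1280 + 3633)*(35*133 - 36) = 4913*(4655 - 36) = 4913*4619 = 22693147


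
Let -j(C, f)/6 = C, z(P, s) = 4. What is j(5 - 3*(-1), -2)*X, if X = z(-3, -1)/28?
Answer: -48/7 ≈ -6.8571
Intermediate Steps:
j(C, f) = -6*C
X = ⅐ (X = 4/28 = 4*(1/28) = ⅐ ≈ 0.14286)
j(5 - 3*(-1), -2)*X = -6*(5 - 3*(-1))*(⅐) = -6*(5 + 3)*(⅐) = -6*8*(⅐) = -48*⅐ = -48/7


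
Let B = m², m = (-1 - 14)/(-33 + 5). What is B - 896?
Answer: -702239/784 ≈ -895.71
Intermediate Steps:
m = 15/28 (m = -15/(-28) = -15*(-1/28) = 15/28 ≈ 0.53571)
B = 225/784 (B = (15/28)² = 225/784 ≈ 0.28699)
B - 896 = 225/784 - 896 = -702239/784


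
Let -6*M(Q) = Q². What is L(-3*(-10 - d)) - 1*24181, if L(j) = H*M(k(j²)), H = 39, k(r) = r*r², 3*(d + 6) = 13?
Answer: -774860382080126487/2 ≈ -3.8743e+17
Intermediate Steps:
d = -5/3 (d = -6 + (⅓)*13 = -6 + 13/3 = -5/3 ≈ -1.6667)
k(r) = r³
M(Q) = -Q²/6
L(j) = -13*j¹²/2 (L(j) = 39*(-j¹²/6) = -13*j¹²/2)
L(-3*(-10 - d)) - 1*24181 = -13*531441*(-10 - 1*(-5/3))¹²/2 - 1*24181 = -13*531441*(-10 + 5/3)¹²/2 - 24181 = -13*(-3*(-25/3))¹²/2 - 24181 = -13/2*25¹² - 24181 = -13/2*59604644775390625 - 24181 = -774860382080078125/2 - 24181 = -774860382080126487/2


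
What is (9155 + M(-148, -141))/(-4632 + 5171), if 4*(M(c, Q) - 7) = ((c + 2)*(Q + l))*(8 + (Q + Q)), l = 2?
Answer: -1380977/539 ≈ -2562.1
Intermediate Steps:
M(c, Q) = 7 + (2 + Q)*(2 + c)*(8 + 2*Q)/4 (M(c, Q) = 7 + (((c + 2)*(Q + 2))*(8 + (Q + Q)))/4 = 7 + (((2 + c)*(2 + Q))*(8 + 2*Q))/4 = 7 + (((2 + Q)*(2 + c))*(8 + 2*Q))/4 = 7 + ((2 + Q)*(2 + c)*(8 + 2*Q))/4 = 7 + (2 + Q)*(2 + c)*(8 + 2*Q)/4)
(9155 + M(-148, -141))/(-4632 + 5171) = (9155 + (15 + (-141)² + 4*(-148) + 6*(-141) + (½)*(-148)*(-141)² + 3*(-141)*(-148)))/(-4632 + 5171) = (9155 + (15 + 19881 - 592 - 846 + (½)*(-148)*19881 + 62604))/539 = (9155 + (15 + 19881 - 592 - 846 - 1471194 + 62604))*(1/539) = (9155 - 1390132)*(1/539) = -1380977*1/539 = -1380977/539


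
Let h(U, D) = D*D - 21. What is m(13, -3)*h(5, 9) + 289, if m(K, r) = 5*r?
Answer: -611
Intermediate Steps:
h(U, D) = -21 + D² (h(U, D) = D² - 21 = -21 + D²)
m(13, -3)*h(5, 9) + 289 = (5*(-3))*(-21 + 9²) + 289 = -15*(-21 + 81) + 289 = -15*60 + 289 = -900 + 289 = -611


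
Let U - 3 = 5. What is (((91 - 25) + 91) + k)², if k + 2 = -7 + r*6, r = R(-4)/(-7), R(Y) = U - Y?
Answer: 929296/49 ≈ 18965.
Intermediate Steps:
U = 8 (U = 3 + 5 = 8)
R(Y) = 8 - Y
r = -12/7 (r = (8 - 1*(-4))/(-7) = (8 + 4)*(-⅐) = 12*(-⅐) = -12/7 ≈ -1.7143)
k = -135/7 (k = -2 + (-7 - 12/7*6) = -2 + (-7 - 72/7) = -2 - 121/7 = -135/7 ≈ -19.286)
(((91 - 25) + 91) + k)² = (((91 - 25) + 91) - 135/7)² = ((66 + 91) - 135/7)² = (157 - 135/7)² = (964/7)² = 929296/49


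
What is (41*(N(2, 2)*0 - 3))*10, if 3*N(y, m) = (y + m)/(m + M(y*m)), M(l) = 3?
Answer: -1230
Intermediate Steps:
N(y, m) = (m + y)/(3*(3 + m)) (N(y, m) = ((y + m)/(m + 3))/3 = ((m + y)/(3 + m))/3 = (m + y)/(3*(3 + m)))
(41*(N(2, 2)*0 - 3))*10 = (41*(((2 + 2)/(3*(3 + 2)))*0 - 3))*10 = (41*(((⅓)*4/5)*0 - 3))*10 = (41*(((⅓)*(⅕)*4)*0 - 3))*10 = (41*((4/15)*0 - 3))*10 = (41*(0 - 3))*10 = (41*(-3))*10 = -123*10 = -1230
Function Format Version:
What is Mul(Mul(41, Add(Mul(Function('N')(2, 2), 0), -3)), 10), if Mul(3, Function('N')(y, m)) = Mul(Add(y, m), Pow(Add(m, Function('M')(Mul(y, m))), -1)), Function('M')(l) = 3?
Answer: -1230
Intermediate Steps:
Function('N')(y, m) = Mul(Rational(1, 3), Pow(Add(3, m), -1), Add(m, y)) (Function('N')(y, m) = Mul(Rational(1, 3), Mul(Add(y, m), Pow(Add(m, 3), -1))) = Mul(Rational(1, 3), Mul(Add(m, y), Pow(Add(3, m), -1))) = Mul(Rational(1, 3), Mul(Pow(Add(3, m), -1), Add(m, y))) = Mul(Rational(1, 3), Pow(Add(3, m), -1), Add(m, y)))
Mul(Mul(41, Add(Mul(Function('N')(2, 2), 0), -3)), 10) = Mul(Mul(41, Add(Mul(Mul(Rational(1, 3), Pow(Add(3, 2), -1), Add(2, 2)), 0), -3)), 10) = Mul(Mul(41, Add(Mul(Mul(Rational(1, 3), Pow(5, -1), 4), 0), -3)), 10) = Mul(Mul(41, Add(Mul(Mul(Rational(1, 3), Rational(1, 5), 4), 0), -3)), 10) = Mul(Mul(41, Add(Mul(Rational(4, 15), 0), -3)), 10) = Mul(Mul(41, Add(0, -3)), 10) = Mul(Mul(41, -3), 10) = Mul(-123, 10) = -1230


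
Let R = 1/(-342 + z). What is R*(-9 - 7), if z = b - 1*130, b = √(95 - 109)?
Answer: 3776/111399 + 8*I*√14/111399 ≈ 0.033896 + 0.0002687*I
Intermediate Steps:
b = I*√14 (b = √(-14) = I*√14 ≈ 3.7417*I)
z = -130 + I*√14 (z = I*√14 - 1*130 = I*√14 - 130 = -130 + I*√14 ≈ -130.0 + 3.7417*I)
R = 1/(-472 + I*√14) (R = 1/(-342 + (-130 + I*√14)) = 1/(-472 + I*√14) ≈ -0.0021185 - 1.679e-5*I)
R*(-9 - 7) = (-236/111399 - I*√14/222798)*(-9 - 7) = (-236/111399 - I*√14/222798)*(-16) = 3776/111399 + 8*I*√14/111399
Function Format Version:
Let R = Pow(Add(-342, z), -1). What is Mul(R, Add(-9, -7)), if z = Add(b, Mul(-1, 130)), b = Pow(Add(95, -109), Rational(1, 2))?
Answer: Add(Rational(3776, 111399), Mul(Rational(8, 111399), I, Pow(14, Rational(1, 2)))) ≈ Add(0.033896, Mul(0.00026870, I))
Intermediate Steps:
b = Mul(I, Pow(14, Rational(1, 2))) (b = Pow(-14, Rational(1, 2)) = Mul(I, Pow(14, Rational(1, 2))) ≈ Mul(3.7417, I))
z = Add(-130, Mul(I, Pow(14, Rational(1, 2)))) (z = Add(Mul(I, Pow(14, Rational(1, 2))), Mul(-1, 130)) = Add(Mul(I, Pow(14, Rational(1, 2))), -130) = Add(-130, Mul(I, Pow(14, Rational(1, 2)))) ≈ Add(-130.00, Mul(3.7417, I)))
R = Pow(Add(-472, Mul(I, Pow(14, Rational(1, 2)))), -1) (R = Pow(Add(-342, Add(-130, Mul(I, Pow(14, Rational(1, 2))))), -1) = Pow(Add(-472, Mul(I, Pow(14, Rational(1, 2)))), -1) ≈ Add(-0.0021185, Mul(-1.679e-5, I)))
Mul(R, Add(-9, -7)) = Mul(Add(Rational(-236, 111399), Mul(Rational(-1, 222798), I, Pow(14, Rational(1, 2)))), Add(-9, -7)) = Mul(Add(Rational(-236, 111399), Mul(Rational(-1, 222798), I, Pow(14, Rational(1, 2)))), -16) = Add(Rational(3776, 111399), Mul(Rational(8, 111399), I, Pow(14, Rational(1, 2))))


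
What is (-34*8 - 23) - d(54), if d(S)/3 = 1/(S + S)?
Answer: -10621/36 ≈ -295.03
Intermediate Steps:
d(S) = 3/(2*S) (d(S) = 3/(S + S) = 3/((2*S)) = 3*(1/(2*S)) = 3/(2*S))
(-34*8 - 23) - d(54) = (-34*8 - 23) - 3/(2*54) = (-272 - 23) - 3/(2*54) = -295 - 1*1/36 = -295 - 1/36 = -10621/36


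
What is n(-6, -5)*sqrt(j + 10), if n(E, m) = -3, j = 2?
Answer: -6*sqrt(3) ≈ -10.392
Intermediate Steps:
n(-6, -5)*sqrt(j + 10) = -3*sqrt(2 + 10) = -6*sqrt(3)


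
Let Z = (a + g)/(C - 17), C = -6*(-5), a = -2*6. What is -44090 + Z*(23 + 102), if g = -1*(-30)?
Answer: -570920/13 ≈ -43917.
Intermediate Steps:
a = -12
C = 30
g = 30
Z = 18/13 (Z = (-12 + 30)/(30 - 17) = 18/13 ≈ 1.3846)
-44090 + Z*(23 + 102) = -44090 + 18*(23 + 102)/13 = -44090 + (18/13)*125 = -44090 + 2250/13 = -570920/13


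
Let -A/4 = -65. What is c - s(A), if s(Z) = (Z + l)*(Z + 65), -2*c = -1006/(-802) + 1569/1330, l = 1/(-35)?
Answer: -90124163459/1066660 ≈ -84492.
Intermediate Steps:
l = -1/35 ≈ -0.028571
c = -1298159/1066660 (c = -(-1006/(-802) + 1569/1330)/2 = -(-1006*(-1/802) + 1569*(1/1330))/2 = -(503/401 + 1569/1330)/2 = -½*1298159/533330 = -1298159/1066660 ≈ -1.2170)
A = 260 (A = -4*(-65) = 260)
s(Z) = (65 + Z)*(-1/35 + Z) (s(Z) = (Z - 1/35)*(Z + 65) = (-1/35 + Z)*(65 + Z) = (65 + Z)*(-1/35 + Z))
c - s(A) = -1298159/1066660 - (-13/7 + 260² + (2274/35)*260) = -1298159/1066660 - (-13/7 + 67600 + 118248/7) = -1298159/1066660 - 1*591435/7 = -1298159/1066660 - 591435/7 = -90124163459/1066660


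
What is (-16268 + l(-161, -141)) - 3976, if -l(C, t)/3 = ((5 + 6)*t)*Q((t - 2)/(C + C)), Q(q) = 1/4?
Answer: -76323/4 ≈ -19081.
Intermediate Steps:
Q(q) = 1/4
l(C, t) = -33*t/4 (l(C, t) = -3*(5 + 6)*t/4 = -3*11*t/4 = -33*t/4)
(-16268 + l(-161, -141)) - 3976 = (-16268 - 33/4*(-141)) - 3976 = (-16268 + 4653/4) - 3976 = -60419/4 - 3976 = -76323/4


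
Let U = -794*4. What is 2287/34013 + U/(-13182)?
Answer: 69086261/224179683 ≈ 0.30817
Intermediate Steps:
U = -3176
2287/34013 + U/(-13182) = 2287/34013 - 3176/(-13182) = 2287*(1/34013) - 3176*(-1/13182) = 2287/34013 + 1588/6591 = 69086261/224179683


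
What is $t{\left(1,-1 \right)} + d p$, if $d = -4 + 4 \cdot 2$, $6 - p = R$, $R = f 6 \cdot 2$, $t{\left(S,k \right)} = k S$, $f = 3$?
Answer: $-121$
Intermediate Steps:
$t{\left(S,k \right)} = S k$
$R = 36$ ($R = 3 \cdot 6 \cdot 2 = 18 \cdot 2 = 36$)
$p = -30$ ($p = 6 - 36 = -30$)
$d = 4$ ($d = -4 + 8 = 4$)
$t{\left(1,-1 \right)} + d p = 1 \left(-1\right) + 4 \left(-30\right) = -1 - 120 = -121$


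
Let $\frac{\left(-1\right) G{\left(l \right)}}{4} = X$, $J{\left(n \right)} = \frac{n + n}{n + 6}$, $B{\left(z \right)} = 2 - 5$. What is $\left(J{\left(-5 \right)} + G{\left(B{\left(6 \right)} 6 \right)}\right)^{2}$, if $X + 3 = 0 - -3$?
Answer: $100$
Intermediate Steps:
$B{\left(z \right)} = -3$
$J{\left(n \right)} = \frac{2 n}{6 + n}$
$X = 0$ ($X = -3 + \left(0 - -3\right) = -3 + \left(0 + 3\right) = -3 + 3 = 0$)
$G{\left(l \right)} = 0$ ($G{\left(l \right)} = \left(-4\right) 0 = 0$)
$\left(J{\left(-5 \right)} + G{\left(B{\left(6 \right)} 6 \right)}\right)^{2} = \left(2 \left(-5\right) \frac{1}{6 - 5} + 0\right)^{2} = \left(2 \left(-5\right) 1^{-1} + 0\right)^{2} = \left(2 \left(-5\right) 1 + 0\right)^{2} = \left(-10 + 0\right)^{2} = \left(-10\right)^{2} = 100$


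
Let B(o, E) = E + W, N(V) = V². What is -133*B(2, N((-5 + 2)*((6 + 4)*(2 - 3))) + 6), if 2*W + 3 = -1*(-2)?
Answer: -240863/2 ≈ -1.2043e+5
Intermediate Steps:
W = -½ (W = -3/2 + (-1*(-2))/2 = -3/2 + (½)*2 = -3/2 + 1 = -½ ≈ -0.50000)
B(o, E) = -½ + E (B(o, E) = E - ½ = -½ + E)
-133*B(2, N((-5 + 2)*((6 + 4)*(2 - 3))) + 6) = -133*(-½ + (((-5 + 2)*((6 + 4)*(2 - 3)))² + 6)) = -133*(-½ + ((-30*(-1))² + 6)) = -133*(-½ + ((-3*(-10))² + 6)) = -133*(-½ + (30² + 6)) = -133*(-½ + (900 + 6)) = -133*(-½ + 906) = -133*1811/2 = -240863/2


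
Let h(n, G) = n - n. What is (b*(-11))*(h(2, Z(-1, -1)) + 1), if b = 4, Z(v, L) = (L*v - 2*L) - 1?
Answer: -44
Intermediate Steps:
Z(v, L) = -1 - 2*L + L*v (Z(v, L) = (-2*L + L*v) - 1 = -1 - 2*L + L*v)
h(n, G) = 0
(b*(-11))*(h(2, Z(-1, -1)) + 1) = (4*(-11))*(0 + 1) = -44*1 = -44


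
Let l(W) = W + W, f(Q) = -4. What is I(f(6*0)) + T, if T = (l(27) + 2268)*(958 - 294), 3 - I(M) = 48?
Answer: 1541763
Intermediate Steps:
I(M) = -45 (I(M) = 3 - 1*48 = 3 - 48 = -45)
l(W) = 2*W
T = 1541808 (T = (2*27 + 2268)*(958 - 294) = (54 + 2268)*664 = 2322*664 = 1541808)
I(f(6*0)) + T = -45 + 1541808 = 1541763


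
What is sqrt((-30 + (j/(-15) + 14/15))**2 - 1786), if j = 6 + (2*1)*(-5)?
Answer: I*sqrt(23914)/5 ≈ 30.928*I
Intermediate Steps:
j = -4 (j = 6 + 2*(-5) = 6 - 10 = -4)
sqrt((-30 + (j/(-15) + 14/15))**2 - 1786) = sqrt((-30 + (-4/(-15) + 14/15))**2 - 1786) = sqrt((-30 + (-4*(-1/15) + 14*(1/15)))**2 - 1786) = sqrt((-30 + (4/15 + 14/15))**2 - 1786) = sqrt((-30 + 6/5)**2 - 1786) = sqrt((-144/5)**2 - 1786) = sqrt(20736/25 - 1786) = sqrt(-23914/25) = I*sqrt(23914)/5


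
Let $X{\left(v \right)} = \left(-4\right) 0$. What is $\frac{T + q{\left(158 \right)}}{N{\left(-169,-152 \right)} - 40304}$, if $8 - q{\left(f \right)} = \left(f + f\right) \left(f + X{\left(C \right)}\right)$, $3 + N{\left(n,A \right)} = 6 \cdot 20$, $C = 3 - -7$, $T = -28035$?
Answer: $\frac{77955}{40187} \approx 1.9398$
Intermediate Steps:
$C = 10$ ($C = 3 + 7 = 10$)
$N{\left(n,A \right)} = 117$ ($N{\left(n,A \right)} = -3 + 6 \cdot 20 = -3 + 120 = 117$)
$X{\left(v \right)} = 0$
$q{\left(f \right)} = 8 - 2 f^{2}$ ($q{\left(f \right)} = 8 - \left(f + f\right) \left(f + 0\right) = 8 - 2 f f = 8 - 2 f^{2}$)
$\frac{T + q{\left(158 \right)}}{N{\left(-169,-152 \right)} - 40304} = \frac{-28035 + \left(8 - 2 \cdot 158^{2}\right)}{117 - 40304} = \frac{-28035 + \left(8 - 49928\right)}{-40187} = \left(-28035 + \left(8 - 49928\right)\right) \left(- \frac{1}{40187}\right) = \left(-28035 - 49920\right) \left(- \frac{1}{40187}\right) = \left(-77955\right) \left(- \frac{1}{40187}\right) = \frac{77955}{40187}$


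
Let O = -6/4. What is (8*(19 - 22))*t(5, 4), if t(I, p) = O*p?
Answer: 144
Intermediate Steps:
O = -3/2 (O = -6*1/4 = -3/2 ≈ -1.5000)
t(I, p) = -3*p/2
(8*(19 - 22))*t(5, 4) = (8*(19 - 22))*(-3/2*4) = (8*(-3))*(-6) = -24*(-6) = 144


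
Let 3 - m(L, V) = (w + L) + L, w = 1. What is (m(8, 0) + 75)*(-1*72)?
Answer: -4392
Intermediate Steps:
m(L, V) = 2 - 2*L (m(L, V) = 3 - ((1 + L) + L) = 3 - (1 + 2*L) = 3 + (-1 - 2*L) = 2 - 2*L)
(m(8, 0) + 75)*(-1*72) = ((2 - 2*8) + 75)*(-1*72) = ((2 - 16) + 75)*(-72) = (-14 + 75)*(-72) = 61*(-72) = -4392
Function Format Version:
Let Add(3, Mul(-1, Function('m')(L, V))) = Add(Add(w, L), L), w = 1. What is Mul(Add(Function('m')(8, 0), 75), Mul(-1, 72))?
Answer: -4392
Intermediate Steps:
Function('m')(L, V) = Add(2, Mul(-2, L)) (Function('m')(L, V) = Add(3, Mul(-1, Add(Add(1, L), L))) = Add(3, Mul(-1, Add(1, Mul(2, L)))) = Add(3, Add(-1, Mul(-2, L))) = Add(2, Mul(-2, L)))
Mul(Add(Function('m')(8, 0), 75), Mul(-1, 72)) = Mul(Add(Add(2, Mul(-2, 8)), 75), Mul(-1, 72)) = Mul(Add(Add(2, -16), 75), -72) = Mul(Add(-14, 75), -72) = Mul(61, -72) = -4392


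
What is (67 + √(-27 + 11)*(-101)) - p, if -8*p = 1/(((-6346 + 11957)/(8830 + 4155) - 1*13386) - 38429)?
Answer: 360627306919/5382497312 - 404*I ≈ 67.0 - 404.0*I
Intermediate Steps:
p = 12985/5382497312 (p = -1/(8*(((-6346 + 11957)/(8830 + 4155) - 1*13386) - 38429)) = -1/(8*((5611/12985 - 13386) - 38429)) = -1/(8*(-173811599/12985 - 38429)) = -1/(8*(-672812164/12985)) = -⅛*(-12985/672812164) = 12985/5382497312 ≈ 2.4124e-6)
(67 + √(-27 + 11)*(-101)) - p = (67 + √(-27 + 11)*(-101)) - 1*12985/5382497312 = (67 + √(-16)*(-101)) - 12985/5382497312 = (67 + (4*I)*(-101)) - 12985/5382497312 = (67 - 404*I) - 12985/5382497312 = 360627306919/5382497312 - 404*I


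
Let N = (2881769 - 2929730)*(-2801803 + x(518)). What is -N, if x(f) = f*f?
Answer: -121508186319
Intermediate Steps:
x(f) = f²
N = 121508186319 (N = (2881769 - 2929730)*(-2801803 + 518²) = -47961*(-2801803 + 268324) = -47961*(-2533479) = 121508186319)
-N = -1*121508186319 = -121508186319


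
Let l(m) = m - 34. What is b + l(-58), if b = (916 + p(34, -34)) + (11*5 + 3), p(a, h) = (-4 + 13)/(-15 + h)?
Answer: 43209/49 ≈ 881.82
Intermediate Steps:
l(m) = -34 + m
p(a, h) = 9/(-15 + h)
b = 47717/49 (b = (916 + 9/(-15 - 34)) + (11*5 + 3) = (916 + 9/(-49)) + (55 + 3) = (916 + 9*(-1/49)) + 58 = (916 - 9/49) + 58 = 44875/49 + 58 = 47717/49 ≈ 973.82)
b + l(-58) = 47717/49 + (-34 - 58) = 47717/49 - 92 = 43209/49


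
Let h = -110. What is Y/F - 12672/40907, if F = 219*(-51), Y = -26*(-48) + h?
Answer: -188085734/456890283 ≈ -0.41166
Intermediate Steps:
Y = 1138 (Y = -26*(-48) - 110 = 1248 - 110 = 1138)
F = -11169
Y/F - 12672/40907 = 1138/(-11169) - 12672/40907 = 1138*(-1/11169) - 12672*1/40907 = -1138/11169 - 12672/40907 = -188085734/456890283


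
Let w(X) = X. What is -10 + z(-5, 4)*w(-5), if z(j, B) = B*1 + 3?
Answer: -45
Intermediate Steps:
z(j, B) = 3 + B (z(j, B) = B + 3 = 3 + B)
-10 + z(-5, 4)*w(-5) = -10 + (3 + 4)*(-5) = -10 + 7*(-5) = -10 - 35 = -45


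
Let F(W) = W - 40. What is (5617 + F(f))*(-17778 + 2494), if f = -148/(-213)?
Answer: -18158140916/213 ≈ -8.5250e+7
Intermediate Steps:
f = 148/213 (f = -148*(-1/213) = 148/213 ≈ 0.69484)
F(W) = -40 + W
(5617 + F(f))*(-17778 + 2494) = (5617 + (-40 + 148/213))*(-17778 + 2494) = (5617 - 8372/213)*(-15284) = (1188049/213)*(-15284) = -18158140916/213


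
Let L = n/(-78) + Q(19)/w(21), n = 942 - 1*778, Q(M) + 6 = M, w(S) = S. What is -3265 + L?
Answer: -297250/91 ≈ -3266.5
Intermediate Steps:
Q(M) = -6 + M
n = 164 (n = 942 - 778 = 164)
L = -135/91 (L = 164/(-78) + (-6 + 19)/21 = 164*(-1/78) + 13*(1/21) = -82/39 + 13/21 = -135/91 ≈ -1.4835)
-3265 + L = -3265 - 135/91 = -297250/91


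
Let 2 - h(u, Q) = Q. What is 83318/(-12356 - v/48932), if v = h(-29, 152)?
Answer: -2038458188/302301821 ≈ -6.7431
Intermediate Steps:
h(u, Q) = 2 - Q
v = -150 (v = 2 - 1*152 = 2 - 152 = -150)
83318/(-12356 - v/48932) = 83318/(-12356 - (-150)/48932) = 83318/(-12356 - 1*(-75/24466)) = 83318/(-12356 + 75/24466) = 83318/(-302301821/24466) = 83318*(-24466/302301821) = -2038458188/302301821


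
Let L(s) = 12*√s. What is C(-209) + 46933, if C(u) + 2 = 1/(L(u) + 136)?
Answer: 285058911/6074 - 3*I*√209/12148 ≈ 46931.0 - 0.0035702*I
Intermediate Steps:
C(u) = -2 + 1/(136 + 12*√u) (C(u) = -2 + 1/(12*√u + 136) = -2 + 1/(136 + 12*√u))
C(-209) + 46933 = (-271 - 24*I*√209)/(4*(34 + 3*√(-209))) + 46933 = (-271 - 24*I*√209)/(4*(34 + 3*(I*√209))) + 46933 = (-271 - 24*I*√209)/(4*(34 + 3*I*√209)) + 46933 = 46933 + (-271 - 24*I*√209)/(4*(34 + 3*I*√209))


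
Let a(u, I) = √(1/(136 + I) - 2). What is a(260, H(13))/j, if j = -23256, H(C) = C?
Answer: -I*√4917/1155048 ≈ -6.0709e-5*I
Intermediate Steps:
a(u, I) = √(-2 + 1/(136 + I))
a(260, H(13))/j = √((-271 - 2*13)/(136 + 13))/(-23256) = √((-271 - 26)/149)*(-1/23256) = √((1/149)*(-297))*(-1/23256) = √(-297/149)*(-1/23256) = (3*I*√4917/149)*(-1/23256) = -I*√4917/1155048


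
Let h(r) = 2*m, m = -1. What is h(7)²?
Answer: 4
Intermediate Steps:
h(r) = -2 (h(r) = 2*(-1) = -2)
h(7)² = (-2)² = 4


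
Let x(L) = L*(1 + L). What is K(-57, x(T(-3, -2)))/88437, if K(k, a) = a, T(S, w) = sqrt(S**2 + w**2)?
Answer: 13/88437 + sqrt(13)/88437 ≈ 0.00018777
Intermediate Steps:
K(-57, x(T(-3, -2)))/88437 = (sqrt((-3)**2 + (-2)**2)*(1 + sqrt((-3)**2 + (-2)**2)))/88437 = (sqrt(9 + 4)*(1 + sqrt(9 + 4)))*(1/88437) = (sqrt(13)*(1 + sqrt(13)))*(1/88437) = sqrt(13)*(1 + sqrt(13))/88437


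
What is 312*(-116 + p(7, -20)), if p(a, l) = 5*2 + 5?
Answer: -31512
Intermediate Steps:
p(a, l) = 15 (p(a, l) = 10 + 5 = 15)
312*(-116 + p(7, -20)) = 312*(-116 + 15) = 312*(-101) = -31512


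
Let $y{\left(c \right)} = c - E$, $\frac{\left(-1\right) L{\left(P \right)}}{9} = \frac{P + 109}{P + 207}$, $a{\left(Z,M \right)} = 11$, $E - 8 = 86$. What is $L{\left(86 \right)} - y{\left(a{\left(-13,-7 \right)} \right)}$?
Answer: $\frac{22564}{293} \approx 77.01$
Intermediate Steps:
$E = 94$ ($E = 8 + 86 = 94$)
$L{\left(P \right)} = - \frac{9 \left(109 + P\right)}{207 + P}$ ($L{\left(P \right)} = - 9 \frac{P + 109}{P + 207} = - 9 \frac{109 + P}{207 + P} = - \frac{9 \left(109 + P\right)}{207 + P}$)
$y{\left(c \right)} = -94 + c$ ($y{\left(c \right)} = c - 94 = -94 + c$)
$L{\left(86 \right)} - y{\left(a{\left(-13,-7 \right)} \right)} = \frac{9 \left(-109 - 86\right)}{207 + 86} - \left(-94 + 11\right) = \frac{9 \left(-109 - 86\right)}{293} - -83 = 9 \cdot \frac{1}{293} \left(-195\right) + 83 = - \frac{1755}{293} + 83 = \frac{22564}{293}$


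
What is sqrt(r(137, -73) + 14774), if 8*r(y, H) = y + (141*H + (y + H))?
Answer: 5*sqrt(2162)/2 ≈ 116.24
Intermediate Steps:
r(y, H) = y/4 + 71*H/4 (r(y, H) = (y + (141*H + (y + H)))/8 = (y + (141*H + (H + y)))/8 = (y + (y + 142*H))/8 = (2*y + 142*H)/8 = y/4 + 71*H/4)
sqrt(r(137, -73) + 14774) = sqrt(((1/4)*137 + (71/4)*(-73)) + 14774) = sqrt((137/4 - 5183/4) + 14774) = sqrt(-2523/2 + 14774) = sqrt(27025/2) = 5*sqrt(2162)/2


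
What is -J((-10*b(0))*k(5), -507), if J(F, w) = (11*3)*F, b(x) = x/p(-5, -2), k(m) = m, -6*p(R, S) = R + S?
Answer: 0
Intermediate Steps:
p(R, S) = -R/6 - S/6 (p(R, S) = -(R + S)/6 = -R/6 - S/6)
b(x) = 6*x/7 (b(x) = x/(-⅙*(-5) - ⅙*(-2)) = x/(⅚ + ⅓) = x/(7/6) = x*(6/7) = 6*x/7)
J(F, w) = 33*F
-J((-10*b(0))*k(5), -507) = -33*-60*0/7*5 = -33*-10*0*5 = -33*0*5 = -33*0 = -1*0 = 0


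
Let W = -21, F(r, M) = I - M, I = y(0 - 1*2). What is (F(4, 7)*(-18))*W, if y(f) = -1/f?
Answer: -2457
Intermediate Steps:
I = 1/2 (I = -1/(0 - 1*2) = -1/(0 - 2) = -1/(-2) = -1*(-1/2) = 1/2 ≈ 0.50000)
F(r, M) = 1/2 - M
(F(4, 7)*(-18))*W = ((1/2 - 1*7)*(-18))*(-21) = ((1/2 - 7)*(-18))*(-21) = -13/2*(-18)*(-21) = 117*(-21) = -2457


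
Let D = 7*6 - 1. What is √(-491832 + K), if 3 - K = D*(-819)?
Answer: 5*I*√18330 ≈ 676.94*I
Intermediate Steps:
D = 41 (D = 42 - 1 = 41)
K = 33582 (K = 3 - 41*(-819) = 3 - 1*(-33579) = 3 + 33579 = 33582)
√(-491832 + K) = √(-491832 + 33582) = √(-458250) = 5*I*√18330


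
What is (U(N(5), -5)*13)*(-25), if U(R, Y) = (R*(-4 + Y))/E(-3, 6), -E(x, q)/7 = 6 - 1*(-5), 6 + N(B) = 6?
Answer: 0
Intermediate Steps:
N(B) = 0 (N(B) = -6 + 6 = 0)
E(x, q) = -77 (E(x, q) = -7*(6 - 1*(-5)) = -7*(6 + 5) = -7*11 = -77)
U(R, Y) = -R*(-4 + Y)/77 (U(R, Y) = (R*(-4 + Y))/(-77) = (R*(-4 + Y))*(-1/77) = -R*(-4 + Y)/77)
(U(N(5), -5)*13)*(-25) = (((1/77)*0*(4 - 1*(-5)))*13)*(-25) = (((1/77)*0*(4 + 5))*13)*(-25) = (((1/77)*0*9)*13)*(-25) = (0*13)*(-25) = 0*(-25) = 0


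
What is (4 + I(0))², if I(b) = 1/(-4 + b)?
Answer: 225/16 ≈ 14.063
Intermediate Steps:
(4 + I(0))² = (4 + 1/(-4 + 0))² = (4 + 1/(-4))² = (4 - ¼)² = (15/4)² = 225/16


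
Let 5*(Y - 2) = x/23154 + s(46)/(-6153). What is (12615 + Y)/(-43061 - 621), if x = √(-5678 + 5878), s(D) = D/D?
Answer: -194081002/671938365 - √2/505706514 ≈ -0.28884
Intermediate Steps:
s(D) = 1
x = 10*√2 (x = √200 = 10*√2 ≈ 14.142)
Y = 61529/30765 + √2/11577 (Y = 2 + ((10*√2)/23154 + 1/(-6153))/5 = 2 + ((10*√2)*(1/23154) + 1*(-1/6153))/5 = 2 + (5*√2/11577 - 1/6153)/5 = 2 + (-1/6153 + 5*√2/11577)/5 = 2 + (-1/30765 + √2/11577) = 61529/30765 + √2/11577 ≈ 2.0001)
(12615 + Y)/(-43061 - 621) = (12615 + (61529/30765 + √2/11577))/(-43061 - 621) = (388162004/30765 + √2/11577)/(-43682) = (388162004/30765 + √2/11577)*(-1/43682) = -194081002/671938365 - √2/505706514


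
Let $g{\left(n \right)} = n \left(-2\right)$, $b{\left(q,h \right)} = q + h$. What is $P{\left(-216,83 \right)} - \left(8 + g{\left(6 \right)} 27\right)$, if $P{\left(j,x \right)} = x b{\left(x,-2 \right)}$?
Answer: $7039$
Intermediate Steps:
$b{\left(q,h \right)} = h + q$
$P{\left(j,x \right)} = x \left(-2 + x\right)$
$g{\left(n \right)} = - 2 n$
$P{\left(-216,83 \right)} - \left(8 + g{\left(6 \right)} 27\right) = 83 \left(-2 + 83\right) - \left(8 + \left(-2\right) 6 \cdot 27\right) = 83 \cdot 81 - \left(8 - 324\right) = 6723 - \left(8 - 324\right) = 6723 - -316 = 6723 + 316 = 7039$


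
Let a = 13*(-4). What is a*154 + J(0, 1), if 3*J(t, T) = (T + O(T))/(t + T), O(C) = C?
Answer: -24022/3 ≈ -8007.3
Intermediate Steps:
J(t, T) = 2*T/(3*(T + t)) (J(t, T) = ((T + T)/(t + T))/3 = ((2*T)/(T + t))/3 = (2*T/(T + t))/3 = 2*T/(3*(T + t)))
a = -52
a*154 + J(0, 1) = -52*154 + (⅔)*1/(1 + 0) = -8008 + (⅔)*1/1 = -8008 + (⅔)*1*1 = -8008 + ⅔ = -24022/3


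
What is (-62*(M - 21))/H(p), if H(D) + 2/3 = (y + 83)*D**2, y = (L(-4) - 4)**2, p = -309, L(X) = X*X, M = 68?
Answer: -8742/65022559 ≈ -0.00013445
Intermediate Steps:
L(X) = X**2
y = 144 (y = ((-4)**2 - 4)**2 = (16 - 4)**2 = 12**2 = 144)
H(D) = -2/3 + 227*D**2 (H(D) = -2/3 + (144 + 83)*D**2 = -2/3 + 227*D**2)
(-62*(M - 21))/H(p) = (-62*(68 - 21))/(-2/3 + 227*(-309)**2) = (-62*47)/(-2/3 + 227*95481) = -2914/(-2/3 + 21674187) = -2914/65022559/3 = -2914*3/65022559 = -8742/65022559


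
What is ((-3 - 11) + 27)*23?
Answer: 299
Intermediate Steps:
((-3 - 11) + 27)*23 = (-14 + 27)*23 = 13*23 = 299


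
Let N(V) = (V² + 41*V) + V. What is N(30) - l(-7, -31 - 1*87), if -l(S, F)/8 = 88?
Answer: 2864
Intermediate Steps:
l(S, F) = -704 (l(S, F) = -8*88 = -704)
N(V) = V² + 42*V
N(30) - l(-7, -31 - 1*87) = 30*(42 + 30) - 1*(-704) = 30*72 + 704 = 2160 + 704 = 2864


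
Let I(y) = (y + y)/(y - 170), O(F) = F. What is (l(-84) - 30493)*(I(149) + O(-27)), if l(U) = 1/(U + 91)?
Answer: 61544750/49 ≈ 1.2560e+6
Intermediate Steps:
l(U) = 1/(91 + U)
I(y) = 2*y/(-170 + y) (I(y) = (2*y)/(-170 + y) = 2*y/(-170 + y))
(l(-84) - 30493)*(I(149) + O(-27)) = (1/(91 - 84) - 30493)*(2*149/(-170 + 149) - 27) = (1/7 - 30493)*(2*149/(-21) - 27) = (1/7 - 30493)*(2*149*(-1/21) - 27) = -213450*(-298/21 - 27)/7 = -213450/7*(-865/21) = 61544750/49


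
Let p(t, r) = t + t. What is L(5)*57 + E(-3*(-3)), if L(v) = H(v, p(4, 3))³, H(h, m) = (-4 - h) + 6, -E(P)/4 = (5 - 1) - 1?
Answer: -1551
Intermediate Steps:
E(P) = -12 (E(P) = -4*((5 - 1) - 1) = -4*(4 - 1) = -4*3 = -12)
p(t, r) = 2*t
H(h, m) = 2 - h
L(v) = (2 - v)³
L(5)*57 + E(-3*(-3)) = -(-2 + 5)³*57 - 12 = -1*3³*57 - 12 = -1*27*57 - 12 = -27*57 - 12 = -1539 - 12 = -1551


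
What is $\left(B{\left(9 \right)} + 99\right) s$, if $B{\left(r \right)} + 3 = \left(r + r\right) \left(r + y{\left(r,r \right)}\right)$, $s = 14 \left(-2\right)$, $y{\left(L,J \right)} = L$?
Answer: $-11760$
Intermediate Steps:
$s = -28$
$B{\left(r \right)} = -3 + 4 r^{2}$ ($B{\left(r \right)} = -3 + \left(r + r\right) \left(r + r\right) = -3 + 2 r 2 r = -3 + 4 r^{2}$)
$\left(B{\left(9 \right)} + 99\right) s = \left(\left(-3 + 4 \cdot 9^{2}\right) + 99\right) \left(-28\right) = \left(\left(-3 + 4 \cdot 81\right) + 99\right) \left(-28\right) = \left(\left(-3 + 324\right) + 99\right) \left(-28\right) = \left(321 + 99\right) \left(-28\right) = 420 \left(-28\right) = -11760$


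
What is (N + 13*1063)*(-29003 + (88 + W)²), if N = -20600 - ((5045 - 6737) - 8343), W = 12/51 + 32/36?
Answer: -1604191838674/23409 ≈ -6.8529e+7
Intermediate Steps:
W = 172/153 (W = 12*(1/51) + 32*(1/36) = 4/17 + 8/9 = 172/153 ≈ 1.1242)
N = -10565 (N = -20600 - (-1692 - 8343) = -20600 - 1*(-10035) = -20600 + 10035 = -10565)
(N + 13*1063)*(-29003 + (88 + W)²) = (-10565 + 13*1063)*(-29003 + (88 + 172/153)²) = (-10565 + 13819)*(-29003 + (13636/153)²) = 3254*(-29003 + 185940496/23409) = 3254*(-492990731/23409) = -1604191838674/23409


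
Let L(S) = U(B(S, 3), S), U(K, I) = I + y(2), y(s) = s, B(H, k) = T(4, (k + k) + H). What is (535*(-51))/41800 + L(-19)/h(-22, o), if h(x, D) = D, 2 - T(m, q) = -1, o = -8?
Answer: 3077/2090 ≈ 1.4722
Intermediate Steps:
T(m, q) = 3 (T(m, q) = 2 - 1*(-1) = 2 + 1 = 3)
B(H, k) = 3
U(K, I) = 2 + I (U(K, I) = I + 2 = 2 + I)
L(S) = 2 + S
(535*(-51))/41800 + L(-19)/h(-22, o) = (535*(-51))/41800 + (2 - 19)/(-8) = -27285*1/41800 - 17*(-⅛) = -5457/8360 + 17/8 = 3077/2090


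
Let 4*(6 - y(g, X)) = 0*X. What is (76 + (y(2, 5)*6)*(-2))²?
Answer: 16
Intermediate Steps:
y(g, X) = 6 (y(g, X) = 6 - 0*X = 6 - ¼*0 = 6 + 0 = 6)
(76 + (y(2, 5)*6)*(-2))² = (76 + (6*6)*(-2))² = (76 + 36*(-2))² = (76 - 72)² = 4² = 16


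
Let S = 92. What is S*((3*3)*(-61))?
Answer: -50508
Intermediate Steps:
S*((3*3)*(-61)) = 92*((3*3)*(-61)) = 92*(9*(-61)) = 92*(-549) = -50508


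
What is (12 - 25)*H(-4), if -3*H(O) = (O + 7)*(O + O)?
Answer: -104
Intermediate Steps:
H(O) = -2*O*(7 + O)/3 (H(O) = -(O + 7)*(O + O)/3 = -(7 + O)*2*O/3 = -2*O*(7 + O)/3)
(12 - 25)*H(-4) = (12 - 25)*(-⅔*(-4)*(7 - 4)) = -(-26)*(-4)*3/3 = -13*8 = -104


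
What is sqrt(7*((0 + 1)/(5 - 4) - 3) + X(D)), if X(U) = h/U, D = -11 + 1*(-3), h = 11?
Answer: 3*I*sqrt(322)/14 ≈ 3.8452*I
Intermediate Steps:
D = -14 (D = -11 - 3 = -14)
X(U) = 11/U
sqrt(7*((0 + 1)/(5 - 4) - 3) + X(D)) = sqrt(7*((0 + 1)/(5 - 4) - 3) + 11/(-14)) = sqrt(7*(1/1 - 3) + 11*(-1/14)) = sqrt(7*(1*1 - 3) - 11/14) = sqrt(7*(1 - 3) - 11/14) = sqrt(7*(-2) - 11/14) = sqrt(-14 - 11/14) = sqrt(-207/14) = 3*I*sqrt(322)/14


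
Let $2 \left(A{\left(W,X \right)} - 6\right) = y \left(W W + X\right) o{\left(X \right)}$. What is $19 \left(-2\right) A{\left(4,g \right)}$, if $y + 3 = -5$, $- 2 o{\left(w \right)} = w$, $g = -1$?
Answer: $912$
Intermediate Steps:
$o{\left(w \right)} = - \frac{w}{2}$
$y = -8$ ($y = -3 - 5 = -8$)
$A{\left(W,X \right)} = 6 - \frac{X \left(- 8 X - 8 W^{2}\right)}{4}$ ($A{\left(W,X \right)} = 6 + \frac{- 8 \left(W W + X\right) \left(- \frac{X}{2}\right)}{2} = 6 + \frac{- 8 \left(W^{2} + X\right) \left(- \frac{X}{2}\right)}{2} = 6 + \frac{- 8 \left(X + W^{2}\right) \left(- \frac{X}{2}\right)}{2} = 6 + \frac{\left(- 8 X - 8 W^{2}\right) \left(- \frac{X}{2}\right)}{2} = 6 + \frac{\left(- \frac{1}{2}\right) X \left(- 8 X - 8 W^{2}\right)}{2} = 6 - \frac{X \left(- 8 X - 8 W^{2}\right)}{4}$)
$19 \left(-2\right) A{\left(4,g \right)} = 19 \left(-2\right) \left(6 + 2 \left(-1\right)^{2} + 2 \left(-1\right) 4^{2}\right) = - 38 \left(6 + 2 \cdot 1 + 2 \left(-1\right) 16\right) = - 38 \left(6 + 2 - 32\right) = \left(-38\right) \left(-24\right) = 912$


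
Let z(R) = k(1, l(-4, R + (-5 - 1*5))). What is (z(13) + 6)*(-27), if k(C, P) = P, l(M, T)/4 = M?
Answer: 270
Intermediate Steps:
l(M, T) = 4*M
z(R) = -16 (z(R) = 4*(-4) = -16)
(z(13) + 6)*(-27) = (-16 + 6)*(-27) = -10*(-27) = 270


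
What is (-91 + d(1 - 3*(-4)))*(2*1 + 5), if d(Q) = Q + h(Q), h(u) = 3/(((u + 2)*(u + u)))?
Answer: -70973/130 ≈ -545.95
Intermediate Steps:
h(u) = 3/(2*u*(2 + u)) (h(u) = 3/(((2 + u)*(2*u))) = 3/((2*u*(2 + u))) = 3*(1/(2*u*(2 + u))) = 3/(2*u*(2 + u)))
d(Q) = Q + 3/(2*Q*(2 + Q))
(-91 + d(1 - 3*(-4)))*(2*1 + 5) = (-91 + ((1 - 3*(-4)) + 3/(2*(1 - 3*(-4))*(2 + (1 - 3*(-4))))))*(2*1 + 5) = (-91 + ((1 + 12) + 3/(2*(1 + 12)*(2 + (1 + 12)))))*(2 + 5) = (-91 + (13 + (3/2)/(13*(2 + 13))))*7 = (-91 + (13 + (3/2)*(1/13)/15))*7 = (-91 + (13 + (3/2)*(1/13)*(1/15)))*7 = (-91 + (13 + 1/130))*7 = (-91 + 1691/130)*7 = -10139/130*7 = -70973/130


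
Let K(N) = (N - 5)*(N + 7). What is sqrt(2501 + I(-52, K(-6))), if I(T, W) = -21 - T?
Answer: 2*sqrt(633) ≈ 50.319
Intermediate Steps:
K(N) = (-5 + N)*(7 + N)
sqrt(2501 + I(-52, K(-6))) = sqrt(2501 + (-21 - 1*(-52))) = sqrt(2501 + (-21 + 52)) = sqrt(2501 + 31) = sqrt(2532) = 2*sqrt(633)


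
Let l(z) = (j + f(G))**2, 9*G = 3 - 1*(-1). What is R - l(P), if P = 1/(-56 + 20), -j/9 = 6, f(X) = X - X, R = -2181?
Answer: -5097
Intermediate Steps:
G = 4/9 (G = (3 - 1*(-1))/9 = (3 + 1)/9 = (1/9)*4 = 4/9 ≈ 0.44444)
f(X) = 0
j = -54 (j = -9*6 = -54)
P = -1/36 (P = 1/(-36) = -1/36 ≈ -0.027778)
l(z) = 2916 (l(z) = (-54 + 0)**2 = (-54)**2 = 2916)
R - l(P) = -2181 - 1*2916 = -2181 - 2916 = -5097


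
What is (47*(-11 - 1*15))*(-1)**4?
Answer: -1222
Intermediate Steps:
(47*(-11 - 1*15))*(-1)**4 = (47*(-11 - 15))*1 = (47*(-26))*1 = -1222*1 = -1222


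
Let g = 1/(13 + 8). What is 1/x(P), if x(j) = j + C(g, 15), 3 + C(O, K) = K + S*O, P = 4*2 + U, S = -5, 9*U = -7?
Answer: 63/1196 ≈ 0.052676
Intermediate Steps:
U = -7/9 (U = (⅑)*(-7) = -7/9 ≈ -0.77778)
g = 1/21 ≈ 0.047619
P = 65/9 (P = 4*2 - 7/9 = 8 - 7/9 = 65/9 ≈ 7.2222)
C(O, K) = -3 + K - 5*O (C(O, K) = -3 + (K - 5*O) = -3 + K - 5*O)
x(j) = 247/21 + j (x(j) = j + (-3 + 15 - 5*1/21) = j + (-3 + 15 - 5/21) = j + 247/21 = 247/21 + j)
1/x(P) = 1/(247/21 + 65/9) = 1/(1196/63) = 63/1196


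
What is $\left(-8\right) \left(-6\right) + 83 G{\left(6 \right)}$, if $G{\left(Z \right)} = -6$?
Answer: $-450$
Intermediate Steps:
$\left(-8\right) \left(-6\right) + 83 G{\left(6 \right)} = \left(-8\right) \left(-6\right) + 83 \left(-6\right) = 48 - 498 = -450$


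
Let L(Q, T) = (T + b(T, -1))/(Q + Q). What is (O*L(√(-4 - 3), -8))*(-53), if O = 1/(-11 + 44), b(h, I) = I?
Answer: -159*I*√7/154 ≈ -2.7317*I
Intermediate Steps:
O = 1/33 ≈ 0.030303
L(Q, T) = (-1 + T)/(2*Q) (L(Q, T) = (T - 1)/(Q + Q) = (-1 + T)/((2*Q)) = (-1 + T)*(1/(2*Q)) = (-1 + T)/(2*Q))
(O*L(√(-4 - 3), -8))*(-53) = (((-1 - 8)/(2*(√(-4 - 3))))/33)*(-53) = (((½)*(-9)/√(-7))/33)*(-53) = (((½)*(-9)/(I*√7))/33)*(-53) = (((½)*(-I*√7/7)*(-9))/33)*(-53) = ((9*I*√7/14)/33)*(-53) = (3*I*√7/154)*(-53) = -159*I*√7/154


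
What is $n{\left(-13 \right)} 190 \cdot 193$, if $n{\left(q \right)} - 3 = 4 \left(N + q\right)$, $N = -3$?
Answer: $-2236870$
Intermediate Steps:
$n{\left(q \right)} = -9 + 4 q$ ($n{\left(q \right)} = 3 + 4 \left(-3 + q\right) = 3 + \left(-12 + 4 q\right) = -9 + 4 q$)
$n{\left(-13 \right)} 190 \cdot 193 = \left(-9 + 4 \left(-13\right)\right) 190 \cdot 193 = \left(-9 - 52\right) 190 \cdot 193 = \left(-61\right) 190 \cdot 193 = \left(-11590\right) 193 = -2236870$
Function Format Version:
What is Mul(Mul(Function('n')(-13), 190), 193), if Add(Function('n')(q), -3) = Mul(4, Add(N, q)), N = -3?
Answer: -2236870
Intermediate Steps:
Function('n')(q) = Add(-9, Mul(4, q)) (Function('n')(q) = Add(3, Mul(4, Add(-3, q))) = Add(3, Add(-12, Mul(4, q))) = Add(-9, Mul(4, q)))
Mul(Mul(Function('n')(-13), 190), 193) = Mul(Mul(Add(-9, Mul(4, -13)), 190), 193) = Mul(Mul(Add(-9, -52), 190), 193) = Mul(Mul(-61, 190), 193) = Mul(-11590, 193) = -2236870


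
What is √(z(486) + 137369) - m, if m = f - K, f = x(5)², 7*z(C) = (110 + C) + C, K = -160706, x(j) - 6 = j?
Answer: -160827 + √6738655/7 ≈ -1.6046e+5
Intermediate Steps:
x(j) = 6 + j
z(C) = 110/7 + 2*C/7 (z(C) = ((110 + C) + C)/7 = (110 + 2*C)/7 = 110/7 + 2*C/7)
f = 121 (f = (6 + 5)² = 11² = 121)
m = 160827 (m = 121 - 1*(-160706) = 121 + 160706 = 160827)
√(z(486) + 137369) - m = √((110/7 + (2/7)*486) + 137369) - 1*160827 = √((110/7 + 972/7) + 137369) - 160827 = √(1082/7 + 137369) - 160827 = √(962665/7) - 160827 = √6738655/7 - 160827 = -160827 + √6738655/7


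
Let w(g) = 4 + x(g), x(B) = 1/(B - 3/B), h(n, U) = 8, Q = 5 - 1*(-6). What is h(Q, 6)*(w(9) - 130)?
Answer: -13092/13 ≈ -1007.1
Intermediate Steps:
Q = 11 (Q = 5 + 6 = 11)
w(g) = 4 + g/(-3 + g²)
h(Q, 6)*(w(9) - 130) = 8*((4 + 9/(-3 + 9²)) - 130) = 8*((4 + 9/(-3 + 81)) - 130) = 8*((4 + 9/78) - 130) = 8*((4 + 9*(1/78)) - 130) = 8*((4 + 3/26) - 130) = 8*(107/26 - 130) = 8*(-3273/26) = -13092/13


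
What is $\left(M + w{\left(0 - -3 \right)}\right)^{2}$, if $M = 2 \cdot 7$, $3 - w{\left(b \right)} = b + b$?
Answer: $121$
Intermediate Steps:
$w{\left(b \right)} = 3 - 2 b$ ($w{\left(b \right)} = 3 - \left(b + b\right) = 3 - 2 b$)
$M = 14$
$\left(M + w{\left(0 - -3 \right)}\right)^{2} = \left(14 + \left(3 - 2 \left(0 - -3\right)\right)\right)^{2} = \left(14 + \left(3 - 2 \left(0 + 3\right)\right)\right)^{2} = \left(14 + \left(3 - 6\right)\right)^{2} = \left(14 - 3\right)^{2} = 11^{2} = 121$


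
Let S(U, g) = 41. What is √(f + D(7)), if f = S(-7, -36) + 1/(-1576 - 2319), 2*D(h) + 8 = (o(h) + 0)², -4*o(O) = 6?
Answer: √9254262930/15580 ≈ 6.1745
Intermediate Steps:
o(O) = -3/2 (o(O) = -¼*6 = -3/2)
D(h) = -23/8 (D(h) = -4 + (-3/2 + 0)²/2 = -4 + (-3/2)²/2 = -4 + (½)*(9/4) = -4 + 9/8 = -23/8)
f = 159694/3895 (f = 41 + 1/(-1576 - 2319) = 41 + 1/(-3895) = 41 - 1/3895 = 159694/3895 ≈ 41.000)
√(f + D(7)) = √(159694/3895 - 23/8) = √(1187967/31160) = √9254262930/15580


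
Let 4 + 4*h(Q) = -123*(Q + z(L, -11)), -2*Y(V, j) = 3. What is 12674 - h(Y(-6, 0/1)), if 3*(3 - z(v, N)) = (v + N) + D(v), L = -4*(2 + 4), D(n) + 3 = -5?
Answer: 105295/8 ≈ 13162.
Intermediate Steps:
Y(V, j) = -3/2 (Y(V, j) = -½*3 = -3/2)
D(n) = -8 (D(n) = -3 - 5 = -8)
L = -24 (L = -4*6 = -24)
z(v, N) = 17/3 - N/3 - v/3 (z(v, N) = 3 - ((v + N) - 8)/3 = 3 - ((N + v) - 8)/3 = 3 - (-8 + N + v)/3 = 3 + (8/3 - N/3 - v/3) = 17/3 - N/3 - v/3)
h(Q) = -534 - 123*Q/4 (h(Q) = -1 + (-123*(Q + (17/3 - ⅓*(-11) - ⅓*(-24))))/4 = -1 + (-123*(Q + (17/3 + 11/3 + 8)))/4 = -1 + (-123*(Q + 52/3))/4 = -1 + (-123*(52/3 + Q))/4 = -1 + (-2132 - 123*Q)/4 = -1 + (-533 - 123*Q/4) = -534 - 123*Q/4)
12674 - h(Y(-6, 0/1)) = 12674 - (-534 - 123/4*(-3/2)) = 12674 - (-534 + 369/8) = 12674 - 1*(-3903/8) = 12674 + 3903/8 = 105295/8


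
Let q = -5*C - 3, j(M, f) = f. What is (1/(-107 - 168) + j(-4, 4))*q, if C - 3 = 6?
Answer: -52752/275 ≈ -191.83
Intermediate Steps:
C = 9 (C = 3 + 6 = 9)
q = -48 (q = -5*9 - 3 = -45 - 3 = -48)
(1/(-107 - 168) + j(-4, 4))*q = (1/(-107 - 168) + 4)*(-48) = (1/(-275) + 4)*(-48) = (-1/275 + 4)*(-48) = (1099/275)*(-48) = -52752/275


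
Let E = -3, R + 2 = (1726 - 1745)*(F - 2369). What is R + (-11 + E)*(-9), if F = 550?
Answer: 34685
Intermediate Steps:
R = 34559 (R = -2 + (1726 - 1745)*(550 - 2369) = -2 - 19*(-1819) = -2 + 34561 = 34559)
R + (-11 + E)*(-9) = 34559 + (-11 - 3)*(-9) = 34559 - 14*(-9) = 34559 + 126 = 34685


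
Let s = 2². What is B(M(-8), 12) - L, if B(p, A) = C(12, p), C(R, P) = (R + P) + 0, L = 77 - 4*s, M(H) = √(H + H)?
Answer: -49 + 4*I ≈ -49.0 + 4.0*I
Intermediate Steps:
M(H) = √2*√H (M(H) = √(2*H) = √2*√H)
s = 4
L = 61 (L = 77 - 4*4 = 77 - 16 = 61)
C(R, P) = P + R (C(R, P) = (P + R) + 0 = P + R)
B(p, A) = 12 + p (B(p, A) = p + 12 = 12 + p)
B(M(-8), 12) - L = (12 + √2*√(-8)) - 1*61 = (12 + √2*(2*I*√2)) - 61 = (12 + 4*I) - 61 = -49 + 4*I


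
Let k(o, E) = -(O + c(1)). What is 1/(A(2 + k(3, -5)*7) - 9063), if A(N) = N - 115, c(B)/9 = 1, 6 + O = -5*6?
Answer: -1/8987 ≈ -0.00011127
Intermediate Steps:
O = -36 (O = -6 - 5*6 = -6 - 30 = -36)
c(B) = 9 (c(B) = 9*1 = 9)
k(o, E) = 27 (k(o, E) = -(-36 + 9) = -1*(-27) = 27)
A(N) = -115 + N
1/(A(2 + k(3, -5)*7) - 9063) = 1/((-115 + (2 + 27*7)) - 9063) = 1/((-115 + (2 + 189)) - 9063) = 1/((-115 + 191) - 9063) = 1/(76 - 9063) = 1/(-8987) = -1/8987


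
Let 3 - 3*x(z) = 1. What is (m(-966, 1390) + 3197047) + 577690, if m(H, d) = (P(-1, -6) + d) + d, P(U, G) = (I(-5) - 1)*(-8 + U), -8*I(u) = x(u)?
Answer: 15110107/4 ≈ 3.7775e+6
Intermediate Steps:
x(z) = ⅔ (x(z) = 1 - ⅓*1 = 1 - ⅓ = ⅔)
I(u) = -1/12 (I(u) = -⅛*⅔ = -1/12)
P(U, G) = 26/3 - 13*U/12 (P(U, G) = (-1/12 - 1)*(-8 + U) = -13*(-8 + U)/12 = 26/3 - 13*U/12)
m(H, d) = 39/4 + 2*d (m(H, d) = ((26/3 - 13/12*(-1)) + d) + d = ((26/3 + 13/12) + d) + d = (39/4 + d) + d = 39/4 + 2*d)
(m(-966, 1390) + 3197047) + 577690 = ((39/4 + 2*1390) + 3197047) + 577690 = ((39/4 + 2780) + 3197047) + 577690 = (11159/4 + 3197047) + 577690 = 12799347/4 + 577690 = 15110107/4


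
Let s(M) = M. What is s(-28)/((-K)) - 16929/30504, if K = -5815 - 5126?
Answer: -8860681/15892584 ≈ -0.55754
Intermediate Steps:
K = -10941
s(-28)/((-K)) - 16929/30504 = -28/((-1*(-10941))) - 16929/30504 = -28/10941 - 16929*1/30504 = -28*1/10941 - 5643/10168 = -4/1563 - 5643/10168 = -8860681/15892584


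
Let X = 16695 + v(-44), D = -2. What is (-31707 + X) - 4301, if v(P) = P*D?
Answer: -19225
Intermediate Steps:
v(P) = -2*P (v(P) = P*(-2) = -2*P)
X = 16783 (X = 16695 - 2*(-44) = 16695 + 88 = 16783)
(-31707 + X) - 4301 = (-31707 + 16783) - 4301 = -14924 - 4301 = -19225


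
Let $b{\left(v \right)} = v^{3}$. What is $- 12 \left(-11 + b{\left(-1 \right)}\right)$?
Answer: $144$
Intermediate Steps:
$- 12 \left(-11 + b{\left(-1 \right)}\right) = - 12 \left(-11 + \left(-1\right)^{3}\right) = - 12 \left(-11 - 1\right) = \left(-12\right) \left(-12\right) = 144$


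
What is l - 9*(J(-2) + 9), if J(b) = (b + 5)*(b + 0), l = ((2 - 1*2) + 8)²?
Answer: 37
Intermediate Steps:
l = 64 (l = ((2 - 2) + 8)² = (0 + 8)² = 8² = 64)
J(b) = b*(5 + b) (J(b) = (5 + b)*b = b*(5 + b))
l - 9*(J(-2) + 9) = 64 - 9*(-2*(5 - 2) + 9) = 64 - 9*(-2*3 + 9) = 64 - 9*(-6 + 9) = 64 - 9*3 = 64 - 27 = 37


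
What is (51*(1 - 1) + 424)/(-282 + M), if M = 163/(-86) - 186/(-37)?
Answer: -1349168/887359 ≈ -1.5204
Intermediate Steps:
M = 9965/3182 (M = 163*(-1/86) - 186*(-1/37) = -163/86 + 186/37 = 9965/3182 ≈ 3.1317)
(51*(1 - 1) + 424)/(-282 + M) = (51*(1 - 1) + 424)/(-282 + 9965/3182) = (51*0 + 424)/(-887359/3182) = (0 + 424)*(-3182/887359) = 424*(-3182/887359) = -1349168/887359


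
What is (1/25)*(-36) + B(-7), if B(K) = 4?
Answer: 64/25 ≈ 2.5600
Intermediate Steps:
(1/25)*(-36) + B(-7) = (1/25)*(-36) + 4 = -36/25 + 4 = 64/25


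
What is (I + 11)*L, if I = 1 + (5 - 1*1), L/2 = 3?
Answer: 96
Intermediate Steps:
L = 6 (L = 2*3 = 6)
I = 5 (I = 1 + (5 - 1) = 1 + 4 = 5)
(I + 11)*L = (5 + 11)*6 = 16*6 = 96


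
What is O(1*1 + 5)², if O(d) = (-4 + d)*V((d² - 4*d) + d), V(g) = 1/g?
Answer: 1/81 ≈ 0.012346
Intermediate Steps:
O(d) = (-4 + d)/(d² - 3*d) (O(d) = (-4 + d)/((d² - 4*d) + d) = (-4 + d)/(d² - 3*d))
O(1*1 + 5)² = ((-4 + (1*1 + 5))/((1*1 + 5)*(-3 + (1*1 + 5))))² = ((-4 + (1 + 5))/((1 + 5)*(-3 + (1 + 5))))² = ((-4 + 6)/(6*(-3 + 6)))² = ((⅙)*2/3)² = ((⅙)*(⅓)*2)² = (⅑)² = 1/81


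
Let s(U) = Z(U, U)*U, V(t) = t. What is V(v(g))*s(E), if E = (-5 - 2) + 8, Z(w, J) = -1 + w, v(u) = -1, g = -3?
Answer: 0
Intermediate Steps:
E = 1 (E = -7 + 8 = 1)
s(U) = U*(-1 + U) (s(U) = (-1 + U)*U = U*(-1 + U))
V(v(g))*s(E) = -(-1 + 1) = -0 = -1*0 = 0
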